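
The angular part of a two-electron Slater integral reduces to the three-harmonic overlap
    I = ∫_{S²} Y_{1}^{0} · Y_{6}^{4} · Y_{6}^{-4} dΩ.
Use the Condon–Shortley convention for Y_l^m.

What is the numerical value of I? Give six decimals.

0.000000

l₁+l₂+l₃=13 is odd: 3j(l;000)=0 ⇒ I=0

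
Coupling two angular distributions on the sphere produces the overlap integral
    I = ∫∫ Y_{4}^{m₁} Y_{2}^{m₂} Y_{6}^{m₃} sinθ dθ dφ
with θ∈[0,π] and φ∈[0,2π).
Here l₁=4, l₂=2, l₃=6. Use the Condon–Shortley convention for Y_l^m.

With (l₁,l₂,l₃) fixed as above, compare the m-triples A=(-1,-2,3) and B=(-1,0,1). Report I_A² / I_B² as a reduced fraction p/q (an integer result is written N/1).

3/5

Same 4,2,6: normalisation and zero-m 3j drop out of the ratio.
A: Δ: 0! 8! 4! / 13! → 1/6435; sum: t=0:+1/17280 = 1/17280; 3j²(4 2 6; -1 -2 3) = Δ·Π!·Σ² = 14/715  (sign -1)
B: Δ: 0! 8! 4! / 13! → 1/6435; sum: t=0:+1/2880 = 1/2880; 3j²(4 2 6; -1 0 1) = Δ·Π!·Σ² = 14/429  (sign -1)
I_A²/I_B² = (14/715)/(14/429) = 3/5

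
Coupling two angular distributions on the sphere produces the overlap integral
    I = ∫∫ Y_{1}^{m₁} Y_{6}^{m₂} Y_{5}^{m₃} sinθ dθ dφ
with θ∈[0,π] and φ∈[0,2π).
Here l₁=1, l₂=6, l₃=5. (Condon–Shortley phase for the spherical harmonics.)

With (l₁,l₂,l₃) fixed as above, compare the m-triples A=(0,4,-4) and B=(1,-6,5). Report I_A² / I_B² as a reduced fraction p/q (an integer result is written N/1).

10/33

l's match ⇒ only the (l;m) 3-j factors differ between A and B.
A: triangle coeff Δ(1,6,5) = 1/858; Σ_t [1,1]: t=1:−1/362880 = -1/362880; (3j)²=10/429 [(1 6 5; 0 4 -4)], sign=+1
B: triangle coeff Δ(1,6,5) = 1/858; Σ_t [0,0]: t=0:+1/7257600 = 1/7257600; (3j)²=1/13 [(1 6 5; 1 -6 5)], sign=+1
I_A²/I_B² = (10/429)/(1/13) = 10/33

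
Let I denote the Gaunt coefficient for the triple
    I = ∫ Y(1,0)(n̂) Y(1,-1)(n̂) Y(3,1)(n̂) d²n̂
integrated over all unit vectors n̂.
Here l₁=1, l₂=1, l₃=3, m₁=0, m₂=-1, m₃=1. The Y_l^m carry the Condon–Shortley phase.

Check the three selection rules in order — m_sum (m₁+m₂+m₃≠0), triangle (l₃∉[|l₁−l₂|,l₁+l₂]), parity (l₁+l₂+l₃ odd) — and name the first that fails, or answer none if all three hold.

m₁+m₂+m₃ = 0 − 1 + 1 = 0  ✓
triangle: |1−1|=0 ≤ l₃=3 ≤ 1+1=2  ✗
parity: l₁+l₂+l₃ = 5 is odd

triangle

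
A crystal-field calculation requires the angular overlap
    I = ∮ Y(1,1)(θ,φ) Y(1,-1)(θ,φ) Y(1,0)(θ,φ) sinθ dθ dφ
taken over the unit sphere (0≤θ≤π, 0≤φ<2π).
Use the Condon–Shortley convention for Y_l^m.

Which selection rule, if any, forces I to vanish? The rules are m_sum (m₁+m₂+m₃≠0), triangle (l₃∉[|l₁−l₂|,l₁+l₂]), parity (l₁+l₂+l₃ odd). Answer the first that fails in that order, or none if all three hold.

m₁+m₂+m₃ = 1 − 1 + 0 = 0  ✓
triangle: |1−1|=0 ≤ l₃=1 ≤ 1+1=2  ✓
parity: l₁+l₂+l₃ = 3 is odd  ✗

parity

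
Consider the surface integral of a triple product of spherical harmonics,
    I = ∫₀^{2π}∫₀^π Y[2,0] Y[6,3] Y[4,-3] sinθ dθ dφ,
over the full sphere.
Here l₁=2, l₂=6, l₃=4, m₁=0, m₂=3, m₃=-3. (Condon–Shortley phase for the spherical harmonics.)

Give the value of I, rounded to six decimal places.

Rules hold: Σm=0, L=12 even, 4≤4≤8.
N = 5·13·9 = 585
Δ = 4!·0!·8!/13! = 1/6435
Racah Σ t=2..2: t=2:+1/2304 = 1/2304
⇒ 3j(2 6 4; 0 0 0)² = 5/143, sgn +1
Racah Σ t=2..2: t=2:+1/20160 = 1/20160
⇒ 3j(2 6 4; 0 3 -3)² = 12/715, sgn -1
4πI² = N·(3j₀)²·(3jₘ)² = 540/1573
I = -1·√(0.343293/4π) = -0.16528277

-0.165283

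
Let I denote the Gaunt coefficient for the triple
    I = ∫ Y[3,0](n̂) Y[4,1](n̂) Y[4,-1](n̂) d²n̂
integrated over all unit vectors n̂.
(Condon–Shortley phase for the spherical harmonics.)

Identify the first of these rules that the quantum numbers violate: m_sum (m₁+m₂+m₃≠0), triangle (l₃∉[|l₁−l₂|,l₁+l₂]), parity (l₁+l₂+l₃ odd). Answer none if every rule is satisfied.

m₁+m₂+m₃ = 0 + 1 − 1 = 0  ✓
triangle: |3−4|=1 ≤ l₃=4 ≤ 3+4=7  ✓
parity: l₁+l₂+l₃ = 11 is odd  ✗

parity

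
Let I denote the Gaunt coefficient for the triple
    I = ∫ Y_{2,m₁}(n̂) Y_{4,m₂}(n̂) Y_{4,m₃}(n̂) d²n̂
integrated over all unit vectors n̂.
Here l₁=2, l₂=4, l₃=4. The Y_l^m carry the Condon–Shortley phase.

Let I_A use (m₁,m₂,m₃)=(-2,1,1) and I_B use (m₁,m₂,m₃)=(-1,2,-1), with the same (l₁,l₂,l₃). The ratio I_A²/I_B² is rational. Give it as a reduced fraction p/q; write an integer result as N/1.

Same 2,4,4: normalisation and zero-m 3j drop out of the ratio.
A: Δ: 2! 2! 6! / 11! → 1/13860; sum: t=2:+1/144 = 1/144; 3j²(2 4 4; -2 1 1) = Δ·Π!·Σ² = 10/231  (sign -1)
B: Δ: 2! 2! 6! / 11! → 1/13860; sum: t=1:−1/240 t=2:+1/96 = 1/160; 3j²(2 4 4; -1 2 -1) = Δ·Π!·Σ² = 27/1540  (sign -1)
I_A²/I_B² = (10/231)/(27/1540) = 200/81

200/81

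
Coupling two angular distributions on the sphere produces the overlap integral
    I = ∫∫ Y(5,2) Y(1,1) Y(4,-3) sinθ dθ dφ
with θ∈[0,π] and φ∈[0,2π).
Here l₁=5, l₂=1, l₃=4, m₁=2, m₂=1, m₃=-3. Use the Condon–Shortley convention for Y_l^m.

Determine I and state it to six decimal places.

m-sum 0 ✓  L=10 even ✓  4≤4≤6 ✓
Π(2lᵢ+1) = 11×3×9 = 297
triangle coeff Δ(5,1,4) = 1/495
Σ_t [1,1]: t=1:−1/576 = -1/576
(3j)²=5/99 [(5 1 4; 0 0 0)], sign=-1
Σ_t [2,2]: t=2:+1/10080 = 1/10080
(3j)²=1/165 [(5 1 4; 2 1 -3)], sign=-1
⇒ 4πI² = 1/11
I = (+1)√(1/11/(4π)) = 0.08505478

0.085055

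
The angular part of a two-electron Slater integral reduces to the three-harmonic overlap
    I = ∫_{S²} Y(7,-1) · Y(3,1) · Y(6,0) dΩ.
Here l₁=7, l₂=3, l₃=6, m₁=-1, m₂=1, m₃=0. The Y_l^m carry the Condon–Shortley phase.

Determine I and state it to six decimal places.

-0.072239

Rules hold: Σm=0, L=16 even, 4≤6≤10.
N = 15·7·13 = 1365
Δ = 4!·10!·2!/17! = 1/2042040
Racah Σ t=1..3: t=1:−1/207360 t=2:+1/57600 t=3:−1/207360 = 1/129600
⇒ 3j(7 3 6; 0 0 0)² = 168/12155, sgn +1
Racah Σ t=2..4: t=2:+1/138240 t=3:−1/86400 t=4:+1/829440 = -13/4147200
⇒ 3j(7 3 6; -1 1 0)² = 13/3740, sgn -1
4πI² = N·(3j₀)²·(3jₘ)² = 11466/174845
I = -1·√(0.0655781/4π) = -0.07223945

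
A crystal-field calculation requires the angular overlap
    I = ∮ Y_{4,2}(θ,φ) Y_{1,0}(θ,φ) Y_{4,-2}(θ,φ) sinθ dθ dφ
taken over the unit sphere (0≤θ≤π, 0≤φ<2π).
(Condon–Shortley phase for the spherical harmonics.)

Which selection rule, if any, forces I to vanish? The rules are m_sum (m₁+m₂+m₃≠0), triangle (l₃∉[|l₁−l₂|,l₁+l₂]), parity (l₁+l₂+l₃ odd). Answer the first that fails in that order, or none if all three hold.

parity

m₁+m₂+m₃ = 2 + 0 − 2 = 0  ✓
triangle: |4−1|=3 ≤ l₃=4 ≤ 4+1=5  ✓
parity: l₁+l₂+l₃ = 9 is odd  ✗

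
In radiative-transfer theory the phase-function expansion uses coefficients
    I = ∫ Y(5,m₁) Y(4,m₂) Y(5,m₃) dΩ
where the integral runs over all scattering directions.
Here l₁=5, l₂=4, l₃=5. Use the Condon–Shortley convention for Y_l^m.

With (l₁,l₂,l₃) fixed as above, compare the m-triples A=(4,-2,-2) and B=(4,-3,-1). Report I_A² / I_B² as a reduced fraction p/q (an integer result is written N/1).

Shared (l₁,l₂,l₃)=(5,4,5): N and (l;000)² cancel in I_A²/I_B².
A: Δ = 4!·6!·4!/15! = 1/3153150; Racah Σ t=0..1: t=0:+1/11520 t=1:−1/25920 = 1/20736; ⇒ 3j(5 4 5; 4 -2 -2)² = 5/429, sgn -1
B: Δ = 4!·6!·4!/15! = 1/3153150; Racah Σ t=0..1: t=0:+1/17280 t=1:−1/103680 = 1/20736; ⇒ 3j(5 4 5; 4 -3 -1)² = 10/429, sgn +1
I_A²/I_B² = (5/429)/(10/429) = 1/2

1/2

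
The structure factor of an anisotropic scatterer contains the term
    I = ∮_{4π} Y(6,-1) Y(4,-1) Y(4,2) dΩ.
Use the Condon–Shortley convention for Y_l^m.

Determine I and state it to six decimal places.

0.097783

Rules hold: Σm=0, L=14 even, 2≤4≤10.
N = 13·9·9 = 1053
Δ = 6!·6!·2!/15! = 1/1261260
Racah Σ t=2..4: t=2:+1/4608 t=3:−1/1296 t=4:+1/4608 = -7/20736
⇒ 3j(6 4 4; 0 0 0)² = 20/1287, sgn -1
Racah Σ t=1..3: t=1:−1/172800 t=2:+1/5760 t=3:−1/3456 = -7/57600
⇒ 3j(6 4 4; -1 -1 2)² = 21/2860, sgn -1
4πI² = N·(3j₀)²·(3jₘ)² = 189/1573
I = +1·√(0.120153/4π) = 0.09778261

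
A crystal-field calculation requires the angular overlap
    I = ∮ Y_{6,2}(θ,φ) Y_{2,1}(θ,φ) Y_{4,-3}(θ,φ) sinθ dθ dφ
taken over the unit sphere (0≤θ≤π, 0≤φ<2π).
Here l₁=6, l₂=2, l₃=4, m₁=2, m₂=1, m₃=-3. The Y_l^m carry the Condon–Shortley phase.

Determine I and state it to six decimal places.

Rules hold: Σm=0, L=12 even, 4≤4≤8.
N = 13·5·9 = 585
Δ = 4!·8!·0!/13! = 1/6435
Racah Σ t=2..2: t=2:+1/2304 = 1/2304
⇒ 3j(6 2 4; 0 0 0)² = 5/143, sgn +1
Racah Σ t=3..3: t=3:−1/30240 = -1/30240
⇒ 3j(6 2 4; 2 1 -3)² = 32/6435, sgn +1
4πI² = N·(3j₀)²·(3jₘ)² = 160/1573
I = +1·√(0.101716/4π) = 0.08996855

0.089969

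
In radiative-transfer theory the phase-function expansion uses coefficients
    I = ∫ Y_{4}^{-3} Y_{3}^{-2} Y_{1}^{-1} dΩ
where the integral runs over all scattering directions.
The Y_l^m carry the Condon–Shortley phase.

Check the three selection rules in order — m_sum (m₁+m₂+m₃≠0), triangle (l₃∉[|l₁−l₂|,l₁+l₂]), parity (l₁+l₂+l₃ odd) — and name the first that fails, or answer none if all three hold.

m_sum

m₁+m₂+m₃ = -3 − 2 − 1 = -6  ✗
triangle: |4−3|=1 ≤ l₃=1 ≤ 4+3=7
parity: l₁+l₂+l₃ = 8 is even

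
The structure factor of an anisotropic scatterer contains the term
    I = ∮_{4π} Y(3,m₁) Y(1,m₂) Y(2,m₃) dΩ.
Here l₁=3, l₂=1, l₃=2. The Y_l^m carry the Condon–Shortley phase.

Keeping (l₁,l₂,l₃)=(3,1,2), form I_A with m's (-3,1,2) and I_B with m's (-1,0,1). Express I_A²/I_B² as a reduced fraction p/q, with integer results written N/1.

l's match ⇒ only the (l;m) 3-j factors differ between A and B.
A: triangle coeff Δ(3,1,2) = 1/105; Σ_t [2,2]: t=2:+1/48 = 1/48; (3j)²=1/7 [(3 1 2; -3 1 2)], sign=+1
B: triangle coeff Δ(3,1,2) = 1/105; Σ_t [1,1]: t=1:−1/6 = -1/6; (3j)²=8/105 [(3 1 2; -1 0 1)], sign=+1
I_A²/I_B² = (1/7)/(8/105) = 15/8

15/8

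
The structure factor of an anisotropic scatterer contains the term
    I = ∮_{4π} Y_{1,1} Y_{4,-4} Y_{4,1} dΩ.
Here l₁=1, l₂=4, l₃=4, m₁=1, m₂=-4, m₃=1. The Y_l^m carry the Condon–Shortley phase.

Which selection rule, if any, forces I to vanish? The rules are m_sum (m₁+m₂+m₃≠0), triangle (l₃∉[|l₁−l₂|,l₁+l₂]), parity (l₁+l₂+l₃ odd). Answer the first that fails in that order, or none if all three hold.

m_sum

Σmᵢ = -2  ✗
l₃∈[|l₁−l₂|,l₁+l₂]=[3,5], have l₃=4
Σlᵢ = 9 ⇒ odd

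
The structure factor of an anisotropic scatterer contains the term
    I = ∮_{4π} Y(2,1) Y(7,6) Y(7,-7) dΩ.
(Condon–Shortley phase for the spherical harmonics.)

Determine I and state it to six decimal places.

m-sum 0 ✓  L=16 even ✓  5≤7≤9 ✓
Π(2lᵢ+1) = 5×15×15 = 1125
triangle coeff Δ(2,7,7) = 1/185640
Σ_t [0,2]: t=0:+1/2419200 t=1:−1/518400 t=2:+1/2419200 = -1/907200
(3j)²=56/3315 [(2 7 7; 0 0 0)], sign=+1
Σ_t [1,1]: t=1:−1/958003200 = -1/958003200
(3j)²=13/680 [(2 7 7; 1 6 -7)], sign=-1
⇒ 4πI² = 105/289
I = (-1)√(105/289/(4π)) = -0.17003597

-0.170036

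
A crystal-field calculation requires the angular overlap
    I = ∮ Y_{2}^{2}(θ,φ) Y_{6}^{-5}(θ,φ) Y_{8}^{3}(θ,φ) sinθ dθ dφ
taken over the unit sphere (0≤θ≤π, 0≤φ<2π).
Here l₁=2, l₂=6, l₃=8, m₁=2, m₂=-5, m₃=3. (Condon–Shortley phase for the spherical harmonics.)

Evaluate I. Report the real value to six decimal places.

Checks pass: Σm=0; 16 even; l₃=8∈[4,8].
(2·2+1)(2·6+1)(2·8+1) = 1105
Δ: 0! 4! 12! / 17! → 1/30940
sum: t=0:+1/2073600 = 1/2073600
3j²(2 6 8; 0 0 0) = Δ·Π!·Σ² = 28/1105  (sign +1)
sum: t=0:+1/958003200 = 1/958003200
3j²(2 6 8; 2 -5 3) = Δ·Π!·Σ² = 1/6188  (sign -1)
combine: 4πI² = 1105·28/1105·1/6188 = 1/221
take √, sign -1: I = -0.01897575

-0.018976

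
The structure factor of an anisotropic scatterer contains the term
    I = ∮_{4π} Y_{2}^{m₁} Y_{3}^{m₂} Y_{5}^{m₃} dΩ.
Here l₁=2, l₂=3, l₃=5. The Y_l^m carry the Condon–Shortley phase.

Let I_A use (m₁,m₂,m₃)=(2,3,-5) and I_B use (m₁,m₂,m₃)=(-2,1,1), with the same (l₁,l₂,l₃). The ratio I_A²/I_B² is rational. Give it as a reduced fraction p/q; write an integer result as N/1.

14/1

Same 2,3,5: normalisation and zero-m 3j drop out of the ratio.
A: Δ: 0! 4! 6! / 11! → 1/2310; sum: t=0:+1/17280 = 1/17280; 3j²(2 3 5; 2 3 -5) = Δ·Π!·Σ² = 1/11  (sign +1)
B: Δ: 0! 4! 6! / 11! → 1/2310; sum: t=0:+1/1152 = 1/1152; 3j²(2 3 5; -2 1 1) = Δ·Π!·Σ² = 1/154  (sign +1)
I_A²/I_B² = (1/11)/(1/154) = 14/1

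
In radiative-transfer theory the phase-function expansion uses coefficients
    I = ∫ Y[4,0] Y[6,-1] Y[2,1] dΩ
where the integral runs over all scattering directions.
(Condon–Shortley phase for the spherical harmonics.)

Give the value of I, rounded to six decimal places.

-0.210395

Checks pass: Σm=0; 12 even; l₃=2∈[2,10].
(2·4+1)(2·6+1)(2·2+1) = 585
Δ: 8! 0! 4! / 13! → 1/6435
sum: t=4:+1/2304 = 1/2304
3j²(4 6 2; 0 0 0) = Δ·Π!·Σ² = 5/143  (sign +1)
sum: t=4:+1/3456 = 1/3456
3j²(4 6 2; 0 -1 1) = Δ·Π!·Σ² = 35/1287  (sign -1)
combine: 4πI² = 585·5/143·35/1287 = 875/1573
take √, sign -1: I = -0.21039467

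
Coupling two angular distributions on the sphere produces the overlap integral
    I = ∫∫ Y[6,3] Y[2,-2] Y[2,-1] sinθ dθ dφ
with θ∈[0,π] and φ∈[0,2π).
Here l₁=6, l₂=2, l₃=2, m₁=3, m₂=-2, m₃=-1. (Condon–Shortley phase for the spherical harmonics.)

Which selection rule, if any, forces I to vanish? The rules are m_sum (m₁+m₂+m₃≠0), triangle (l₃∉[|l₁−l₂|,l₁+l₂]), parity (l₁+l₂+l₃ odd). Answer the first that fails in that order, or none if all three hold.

azimuthal sum: 3 − 2 − 1 = 0  ✓
4 ≤ 2 ≤ 8 (triangle on l)  ✗
L = 6 + 2 + 2 = 10 (even)

triangle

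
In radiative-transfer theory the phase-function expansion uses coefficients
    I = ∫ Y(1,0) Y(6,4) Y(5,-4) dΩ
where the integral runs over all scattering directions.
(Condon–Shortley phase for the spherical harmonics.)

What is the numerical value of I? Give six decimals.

m-sum 0 ✓  L=12 even ✓  5≤5≤7 ✓
Π(2lᵢ+1) = 3×13×11 = 429
triangle coeff Δ(1,6,5) = 1/858
Σ_t [1,1]: t=1:−1/14400 = -1/14400
(3j)²=6/143 [(1 6 5; 0 0 0)], sign=+1
Σ_t [1,1]: t=1:−1/362880 = -1/362880
(3j)²=10/429 [(1 6 5; 0 4 -4)], sign=+1
⇒ 4πI² = 60/143
I = (+1)√(60/143/(4π)) = 0.18272698

0.182727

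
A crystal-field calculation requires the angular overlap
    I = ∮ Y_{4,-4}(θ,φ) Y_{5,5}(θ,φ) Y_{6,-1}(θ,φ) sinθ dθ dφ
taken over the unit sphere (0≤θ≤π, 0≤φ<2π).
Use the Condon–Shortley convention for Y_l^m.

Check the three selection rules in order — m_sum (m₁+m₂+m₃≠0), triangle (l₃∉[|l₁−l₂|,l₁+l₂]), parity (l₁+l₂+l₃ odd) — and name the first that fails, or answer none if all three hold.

azimuthal sum: -4 + 5 − 1 = 0  ✓
1 ≤ 6 ≤ 9 (triangle on l)  ✓
L = 4 + 5 + 6 = 15 (odd)  ✗

parity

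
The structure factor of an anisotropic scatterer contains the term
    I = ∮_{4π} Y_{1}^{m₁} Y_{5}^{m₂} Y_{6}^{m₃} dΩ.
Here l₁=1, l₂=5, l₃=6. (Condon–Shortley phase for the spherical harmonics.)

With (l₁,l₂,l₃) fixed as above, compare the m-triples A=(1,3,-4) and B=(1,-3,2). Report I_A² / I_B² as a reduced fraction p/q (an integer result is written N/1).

15/2

Same 1,5,6: normalisation and zero-m 3j drop out of the ratio.
A: Δ: 0! 2! 10! / 13! → 1/858; sum: t=0:+1/161280 = 1/161280; 3j²(1 5 6; 1 3 -4) = Δ·Π!·Σ² = 15/286  (sign +1)
B: Δ: 0! 2! 10! / 13! → 1/858; sum: t=0:+1/161280 = 1/161280; 3j²(1 5 6; 1 -3 2) = Δ·Π!·Σ² = 1/143  (sign +1)
I_A²/I_B² = (15/286)/(1/143) = 15/2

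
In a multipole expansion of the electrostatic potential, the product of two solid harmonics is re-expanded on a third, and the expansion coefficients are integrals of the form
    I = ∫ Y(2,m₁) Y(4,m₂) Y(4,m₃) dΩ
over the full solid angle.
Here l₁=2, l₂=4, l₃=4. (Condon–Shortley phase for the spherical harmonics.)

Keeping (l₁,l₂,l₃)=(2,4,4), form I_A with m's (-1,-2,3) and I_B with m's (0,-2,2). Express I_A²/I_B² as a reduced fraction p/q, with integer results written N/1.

525/64

Same 2,4,4: normalisation and zero-m 3j drop out of the ratio.
A: Δ: 2! 2! 6! / 11! → 1/13860; sum: t=1:−1/240 t=2:+1/1440 = -1/288; 3j²(2 4 4; -1 -2 3) = Δ·Π!·Σ² = 5/132  (sign +1)
B: Δ: 2! 2! 6! / 11! → 1/13860; sum: t=0:+1/192 t=1:−1/120 t=2:+1/2880 = -1/360; 3j²(2 4 4; 0 -2 2) = Δ·Π!·Σ² = 16/3465  (sign -1)
I_A²/I_B² = (5/132)/(16/3465) = 525/64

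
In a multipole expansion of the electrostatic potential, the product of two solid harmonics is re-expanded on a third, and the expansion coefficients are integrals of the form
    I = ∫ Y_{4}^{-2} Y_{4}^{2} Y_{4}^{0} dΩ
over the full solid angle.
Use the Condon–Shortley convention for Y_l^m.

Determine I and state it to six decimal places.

Checks pass: Σm=0; 12 even; l₃=4∈[0,8].
(2·4+1)(2·4+1)(2·4+1) = 729
Δ: 4! 4! 4! / 13! → 1/450450
sum: t=0:+1/13824 t=1:−1/216 t=2:+1/64 t=3:−1/216 t=4:+1/13824 = 5/768
3j²(4 4 4; 0 0 0) = Δ·Π!·Σ² = 18/1001  (sign +1)
sum: t=2:+1/2304 t=3:−1/216 t=4:+1/384 = -11/6912
3j²(4 4 4; -2 2 0) = Δ·Π!·Σ² = 11/1638  (sign -1)
combine: 4πI² = 729·18/1001·11/1638 = 729/8281
take √, sign -1: I = -0.08369845

-0.083698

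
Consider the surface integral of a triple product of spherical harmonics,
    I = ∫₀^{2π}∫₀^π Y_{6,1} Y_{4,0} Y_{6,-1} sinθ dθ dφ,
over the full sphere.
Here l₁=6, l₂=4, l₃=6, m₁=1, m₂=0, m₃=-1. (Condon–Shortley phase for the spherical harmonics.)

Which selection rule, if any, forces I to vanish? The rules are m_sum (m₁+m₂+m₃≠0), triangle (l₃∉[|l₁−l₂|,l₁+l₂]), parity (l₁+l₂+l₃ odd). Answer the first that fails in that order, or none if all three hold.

none

azimuthal sum: 1 + 0 − 1 = 0  ✓
2 ≤ 6 ≤ 10 (triangle on l)  ✓
L = 6 + 4 + 6 = 16 (even)  ✓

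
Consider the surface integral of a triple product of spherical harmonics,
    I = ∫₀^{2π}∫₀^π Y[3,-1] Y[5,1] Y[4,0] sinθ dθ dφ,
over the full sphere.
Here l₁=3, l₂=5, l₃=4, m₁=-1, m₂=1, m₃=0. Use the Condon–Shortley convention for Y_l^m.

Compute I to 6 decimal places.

-0.086020

Rules hold: Σm=0, L=12 even, 2≤4≤8.
N = 7·11·9 = 693
Δ = 4!·2!·6!/13! = 1/180180
Racah Σ t=1..3: t=1:−1/576 t=2:+1/144 t=3:−1/576 = 1/288
⇒ 3j(3 5 4; 0 0 0)² = 20/1001, sgn +1
Racah Σ t=2..4: t=2:+1/384 t=3:−1/216 t=4:+1/2304 = -11/6912
⇒ 3j(3 5 4; -1 1 0)² = 11/1638, sgn -1
4πI² = N·(3j₀)²·(3jₘ)² = 110/1183
I = -1·√(0.0929839/4π) = -0.08601992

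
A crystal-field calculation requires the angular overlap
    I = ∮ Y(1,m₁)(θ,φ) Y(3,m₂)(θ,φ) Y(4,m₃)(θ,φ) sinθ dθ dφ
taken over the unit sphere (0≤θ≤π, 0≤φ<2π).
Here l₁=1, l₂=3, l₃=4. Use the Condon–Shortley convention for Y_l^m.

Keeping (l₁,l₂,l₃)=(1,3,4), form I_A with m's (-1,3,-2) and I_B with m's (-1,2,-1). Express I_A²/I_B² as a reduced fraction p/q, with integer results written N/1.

1/3

Shared (l₁,l₂,l₃)=(1,3,4): N and (l;000)² cancel in I_A²/I_B².
A: Δ = 0!·2!·6!/9! = 1/252; Racah Σ t=0..0: t=0:+1/1440 = 1/1440; ⇒ 3j(1 3 4; -1 3 -2)² = 1/252, sgn +1
B: Δ = 0!·2!·6!/9! = 1/252; Racah Σ t=0..0: t=0:+1/240 = 1/240; ⇒ 3j(1 3 4; -1 2 -1)² = 1/84, sgn -1
I_A²/I_B² = (1/252)/(1/84) = 1/3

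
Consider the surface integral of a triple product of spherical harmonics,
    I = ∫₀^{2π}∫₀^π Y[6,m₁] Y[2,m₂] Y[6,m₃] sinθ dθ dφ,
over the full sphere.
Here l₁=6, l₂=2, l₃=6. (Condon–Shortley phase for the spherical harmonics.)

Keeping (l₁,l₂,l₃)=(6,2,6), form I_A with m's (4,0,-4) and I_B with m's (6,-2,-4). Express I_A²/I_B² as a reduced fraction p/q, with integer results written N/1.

1/11

Same 6,2,6: normalisation and zero-m 3j drop out of the ratio.
A: Δ: 2! 10! 2! / 15! → 1/90090; sum: t=0:+1/322560 t=1:−1/362880 t=2:+1/14515200 = 1/2419200; 3j²(6 2 6; 4 0 -4) = Δ·Π!·Σ² = 2/5005  (sign +1)
B: Δ: 2! 10! 2! / 15! → 1/90090; sum: t=0:+1/14515200 = 1/14515200; 3j²(6 2 6; 6 -2 -4) = Δ·Π!·Σ² = 2/455  (sign +1)
I_A²/I_B² = (2/5005)/(2/455) = 1/11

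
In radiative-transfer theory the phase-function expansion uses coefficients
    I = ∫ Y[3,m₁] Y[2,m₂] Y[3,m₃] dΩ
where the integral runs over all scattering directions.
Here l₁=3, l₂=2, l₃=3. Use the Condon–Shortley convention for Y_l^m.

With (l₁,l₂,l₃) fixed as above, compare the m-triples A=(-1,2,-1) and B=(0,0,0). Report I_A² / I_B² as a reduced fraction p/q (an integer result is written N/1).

3/2

l's match ⇒ only the (l;m) 3-j factors differ between A and B.
A: triangle coeff Δ(3,2,3) = 1/3780; Σ_t [2,2]: t=2:+1/16 = 1/16; (3j)²=2/35 [(3 2 3; -1 2 -1)], sign=+1
B: triangle coeff Δ(3,2,3) = 1/3780; Σ_t [0,2]: t=0:+1/24 t=1:−1/4 t=2:+1/24 = -1/6; (3j)²=4/105 [(3 2 3; 0 0 0)], sign=+1
I_A²/I_B² = (2/35)/(4/105) = 3/2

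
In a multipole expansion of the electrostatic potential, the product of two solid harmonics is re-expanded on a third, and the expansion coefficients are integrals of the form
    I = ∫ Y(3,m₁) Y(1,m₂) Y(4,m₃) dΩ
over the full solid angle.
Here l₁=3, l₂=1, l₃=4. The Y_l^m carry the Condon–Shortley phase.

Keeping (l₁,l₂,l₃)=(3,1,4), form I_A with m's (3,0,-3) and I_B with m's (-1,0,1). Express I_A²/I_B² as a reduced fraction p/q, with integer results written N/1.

7/15

Same 3,1,4: normalisation and zero-m 3j drop out of the ratio.
A: Δ: 0! 6! 2! / 9! → 1/252; sum: t=0:+1/720 = 1/720; 3j²(3 1 4; 3 0 -3) = Δ·Π!·Σ² = 1/36  (sign -1)
B: Δ: 0! 6! 2! / 9! → 1/252; sum: t=0:+1/48 = 1/48; 3j²(3 1 4; -1 0 1) = Δ·Π!·Σ² = 5/84  (sign -1)
I_A²/I_B² = (1/36)/(5/84) = 7/15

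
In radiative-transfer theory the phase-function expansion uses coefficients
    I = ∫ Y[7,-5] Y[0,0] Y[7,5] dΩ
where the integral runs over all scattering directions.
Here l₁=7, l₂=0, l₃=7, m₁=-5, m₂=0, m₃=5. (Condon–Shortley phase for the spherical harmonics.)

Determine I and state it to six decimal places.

-0.282095

Checks pass: Σm=0; 14 even; l₃=7∈[7,7].
(2·7+1)(2·0+1)(2·7+1) = 225
Δ: 0! 14! 0! / 15! → 1/15
sum: t=0:+1/25401600 = 1/25401600
3j²(7 0 7; 0 0 0) = Δ·Π!·Σ² = 1/15  (sign -1)
sum: t=0:+1/958003200 = 1/958003200
3j²(7 0 7; -5 0 5) = Δ·Π!·Σ² = 1/15  (sign +1)
combine: 4πI² = 225·1/15·1/15 = 1/1
take √, sign -1: I = -0.28209479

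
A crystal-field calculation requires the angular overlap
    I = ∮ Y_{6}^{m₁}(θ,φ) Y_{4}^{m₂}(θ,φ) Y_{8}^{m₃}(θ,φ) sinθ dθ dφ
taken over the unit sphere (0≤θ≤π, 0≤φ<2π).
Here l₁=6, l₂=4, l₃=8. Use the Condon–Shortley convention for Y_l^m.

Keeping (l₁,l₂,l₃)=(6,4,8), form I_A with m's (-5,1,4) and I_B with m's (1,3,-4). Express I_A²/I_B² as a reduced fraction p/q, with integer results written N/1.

l's match ⇒ only the (l;m) 3-j factors differ between A and B.
A: triangle coeff Δ(6,4,8) = 1/23279256; Σ_t [1,2]: t=1:−1/174182400 t=2:+1/26127360 = 17/522547200; (3j)²=935/62244 [(6 4 8; -5 1 4)], sign=+1
B: triangle coeff Δ(6,4,8) = 1/23279256; Σ_t [1,2]: t=1:−1/12441600 t=2:+1/7257600 = 1/17418240; (3j)²=125/25194 [(6 4 8; 1 3 -4)], sign=+1
I_A²/I_B² = (935/62244)/(125/25194) = 3179/1050

3179/1050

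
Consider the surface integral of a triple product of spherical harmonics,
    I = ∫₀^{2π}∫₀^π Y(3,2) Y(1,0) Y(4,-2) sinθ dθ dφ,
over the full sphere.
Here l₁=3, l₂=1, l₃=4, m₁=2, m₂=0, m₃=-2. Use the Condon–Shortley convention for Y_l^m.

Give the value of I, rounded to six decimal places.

Rules hold: Σm=0, L=8 even, 2≤4≤4.
N = 7·3·9 = 189
Δ = 0!·6!·2!/9! = 1/252
Racah Σ t=0..0: t=0:+1/36 = 1/36
⇒ 3j(3 1 4; 0 0 0)² = 4/63, sgn +1
Racah Σ t=0..0: t=0:+1/120 = 1/120
⇒ 3j(3 1 4; 2 0 -2)² = 1/21, sgn +1
4πI² = N·(3j₀)²·(3jₘ)² = 4/7
I = +1·√(0.571429/4π) = 0.21324362

0.213244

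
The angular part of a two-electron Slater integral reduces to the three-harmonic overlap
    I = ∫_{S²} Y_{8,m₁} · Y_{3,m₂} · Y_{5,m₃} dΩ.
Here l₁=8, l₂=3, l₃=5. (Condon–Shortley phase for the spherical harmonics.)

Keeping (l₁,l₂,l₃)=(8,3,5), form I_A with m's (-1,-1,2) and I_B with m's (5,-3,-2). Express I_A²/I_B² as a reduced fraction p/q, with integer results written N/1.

Shared (l₁,l₂,l₃)=(8,3,5): N and (l;000)² cancel in I_A²/I_B².
A: Δ = 6!·10!·0!/17! = 1/136136; Racah Σ t=2..2: t=2:+1/1451520 = 1/1451520; ⇒ 3j(8 3 5; -1 -1 2)² = 45/4862, sgn -1
B: Δ = 6!·10!·0!/17! = 1/136136; Racah Σ t=0..0: t=0:+1/21772800 = 1/21772800; ⇒ 3j(8 3 5; 5 -3 -2)² = 3/238, sgn -1
I_A²/I_B² = (45/4862)/(3/238) = 105/143

105/143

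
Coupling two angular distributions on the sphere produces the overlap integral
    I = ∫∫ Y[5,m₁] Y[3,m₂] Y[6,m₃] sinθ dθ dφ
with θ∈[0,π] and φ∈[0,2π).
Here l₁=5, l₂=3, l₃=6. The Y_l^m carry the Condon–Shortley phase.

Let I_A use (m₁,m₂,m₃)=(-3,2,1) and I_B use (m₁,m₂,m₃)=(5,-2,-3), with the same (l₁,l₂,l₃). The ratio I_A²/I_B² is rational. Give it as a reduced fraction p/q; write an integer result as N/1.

32/9

Shared (l₁,l₂,l₃)=(5,3,6): N and (l;000)² cancel in I_A²/I_B².
A: Δ = 2!·8!·4!/15! = 1/675675; Racah Σ t=1..2: t=1:−1/120960 t=2:+1/17280 = 1/20160; ⇒ 3j(5 3 6; -3 2 1)² = 64/3003, sgn -1
B: Δ = 2!·8!·4!/15! = 1/675675; Racah Σ t=0..0: t=0:+1/483840 = 1/483840; ⇒ 3j(5 3 6; 5 -2 -3)² = 6/1001, sgn -1
I_A²/I_B² = (64/3003)/(6/1001) = 32/9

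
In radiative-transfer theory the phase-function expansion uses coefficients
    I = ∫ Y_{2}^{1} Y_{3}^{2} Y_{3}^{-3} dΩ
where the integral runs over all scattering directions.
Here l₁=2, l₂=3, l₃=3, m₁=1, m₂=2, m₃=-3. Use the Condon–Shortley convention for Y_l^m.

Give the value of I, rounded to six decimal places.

m-sum 0 ✓  L=8 even ✓  1≤3≤5 ✓
Π(2lᵢ+1) = 5×7×7 = 245
triangle coeff Δ(2,3,3) = 1/3780
Σ_t [0,2]: t=0:+1/24 t=1:−1/4 t=2:+1/24 = -1/6
(3j)²=4/105 [(2 3 3; 0 0 0)], sign=+1
Σ_t [1,1]: t=1:−1/48 = -1/48
(3j)²=5/84 [(2 3 3; 1 2 -3)], sign=-1
⇒ 4πI² = 5/9
I = (-1)√(5/9/(4π)) = -0.21026104

-0.210261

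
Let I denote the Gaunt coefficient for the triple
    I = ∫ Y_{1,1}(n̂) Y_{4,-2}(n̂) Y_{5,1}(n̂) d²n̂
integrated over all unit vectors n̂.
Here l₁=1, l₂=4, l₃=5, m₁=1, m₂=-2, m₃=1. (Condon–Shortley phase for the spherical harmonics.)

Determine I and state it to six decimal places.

-0.120286

m-sum 0 ✓  L=10 even ✓  3≤5≤5 ✓
Π(2lᵢ+1) = 3×9×11 = 297
triangle coeff Δ(1,4,5) = 1/495
Σ_t [0,0]: t=0:+1/576 = 1/576
(3j)²=5/99 [(1 4 5; 0 0 0)], sign=-1
Σ_t [0,0]: t=0:+1/2880 = 1/2880
(3j)²=2/165 [(1 4 5; 1 -2 1)], sign=+1
⇒ 4πI² = 2/11
I = (-1)√(2/11/(4π)) = -0.12028562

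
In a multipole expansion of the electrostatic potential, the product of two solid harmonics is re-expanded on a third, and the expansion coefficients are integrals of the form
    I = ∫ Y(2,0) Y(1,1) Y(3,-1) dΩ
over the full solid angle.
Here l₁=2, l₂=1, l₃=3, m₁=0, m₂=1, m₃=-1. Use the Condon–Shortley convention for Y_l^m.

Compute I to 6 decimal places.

Checks pass: Σm=0; 6 even; l₃=3∈[1,3].
(2·2+1)(2·1+1)(2·3+1) = 105
Δ: 0! 4! 2! / 7! → 1/105
sum: t=0:+1/4 = 1/4
3j²(2 1 3; 0 0 0) = Δ·Π!·Σ² = 3/35  (sign -1)
sum: t=0:+1/8 = 1/8
3j²(2 1 3; 0 1 -1) = Δ·Π!·Σ² = 2/35  (sign +1)
combine: 4πI² = 105·3/35·2/35 = 18/35
take √, sign -1: I = -0.20230066

-0.202301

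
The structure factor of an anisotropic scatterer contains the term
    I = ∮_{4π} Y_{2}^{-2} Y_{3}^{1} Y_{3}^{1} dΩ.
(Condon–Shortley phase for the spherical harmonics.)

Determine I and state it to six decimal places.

0.206013

Rules hold: Σm=0, L=8 even, 1≤3≤5.
N = 5·7·7 = 245
Δ = 2!·2!·4!/9! = 1/3780
Racah Σ t=0..2: t=0:+1/24 t=1:−1/4 t=2:+1/24 = -1/6
⇒ 3j(2 3 3; 0 0 0)² = 4/105, sgn +1
Racah Σ t=2..2: t=2:+1/16 = 1/16
⇒ 3j(2 3 3; -2 1 1)² = 2/35, sgn +1
4πI² = N·(3j₀)²·(3jₘ)² = 8/15
I = +1·√(0.533333/4π) = 0.20601291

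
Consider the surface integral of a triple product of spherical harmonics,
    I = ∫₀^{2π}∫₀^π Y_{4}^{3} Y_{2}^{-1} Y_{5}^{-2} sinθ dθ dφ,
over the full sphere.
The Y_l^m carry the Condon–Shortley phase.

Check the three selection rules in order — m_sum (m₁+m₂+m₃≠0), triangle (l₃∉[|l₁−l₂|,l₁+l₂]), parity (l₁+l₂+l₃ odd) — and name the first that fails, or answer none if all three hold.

m₁+m₂+m₃ = 3 − 1 − 2 = 0  ✓
triangle: |4−2|=2 ≤ l₃=5 ≤ 4+2=6  ✓
parity: l₁+l₂+l₃ = 11 is odd  ✗

parity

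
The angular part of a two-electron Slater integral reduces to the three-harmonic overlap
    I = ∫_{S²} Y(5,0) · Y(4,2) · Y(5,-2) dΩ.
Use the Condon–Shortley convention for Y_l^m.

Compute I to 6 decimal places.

-0.099440

Rules hold: Σm=0, L=14 even, 1≤5≤9.
N = 11·9·11 = 1089
Δ = 4!·6!·4!/15! = 1/3153150
Racah Σ t=0..4: t=0:+1/69120 t=1:−1/1728 t=2:+1/576 t=3:−1/1728 t=4:+1/69120 = 7/11520
⇒ 3j(5 4 5; 0 0 0)² = 2/143, sgn -1
Racah Σ t=2..4: t=2:+1/3456 t=3:−1/1728 t=4:+1/11520 = -7/34560
⇒ 3j(5 4 5; 0 2 -2)² = 7/858, sgn +1
4πI² = N·(3j₀)²·(3jₘ)² = 21/169
I = -1·√(0.12426/4π) = -0.09944006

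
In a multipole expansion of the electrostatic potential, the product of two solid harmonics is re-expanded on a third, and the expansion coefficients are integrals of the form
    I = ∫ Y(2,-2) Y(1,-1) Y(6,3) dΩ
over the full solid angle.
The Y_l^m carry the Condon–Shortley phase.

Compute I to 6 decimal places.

0.000000

l₃=6 ∉ [1,3] — triangle fails ⇒ I = 0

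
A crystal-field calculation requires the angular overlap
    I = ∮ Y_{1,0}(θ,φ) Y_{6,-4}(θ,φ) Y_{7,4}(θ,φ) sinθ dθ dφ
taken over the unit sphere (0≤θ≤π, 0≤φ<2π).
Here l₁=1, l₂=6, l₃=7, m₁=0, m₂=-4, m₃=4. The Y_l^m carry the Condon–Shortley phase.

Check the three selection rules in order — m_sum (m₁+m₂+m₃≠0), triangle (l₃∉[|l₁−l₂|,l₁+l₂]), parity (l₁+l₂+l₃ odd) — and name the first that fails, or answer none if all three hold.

m₁+m₂+m₃ = 0 − 4 + 4 = 0  ✓
triangle: |1−6|=5 ≤ l₃=7 ≤ 1+6=7  ✓
parity: l₁+l₂+l₃ = 14 is even  ✓

none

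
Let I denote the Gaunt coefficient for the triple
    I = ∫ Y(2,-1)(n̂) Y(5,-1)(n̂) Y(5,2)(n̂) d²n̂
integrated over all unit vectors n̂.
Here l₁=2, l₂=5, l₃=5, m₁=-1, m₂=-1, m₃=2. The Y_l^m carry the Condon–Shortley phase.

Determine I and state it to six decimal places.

m-sum 0 ✓  L=12 even ✓  3≤5≤7 ✓
Π(2lᵢ+1) = 5×11×11 = 605
triangle coeff Δ(2,5,5) = 1/38610
Σ_t [0,2]: t=0:+1/2880 t=1:−1/576 t=2:+1/2880 = -1/960
(3j)²=10/429 [(2 5 5; 0 0 0)], sign=+1
Σ_t [1,2]: t=1:−1/1440 t=2:+1/2880 = -1/2880
(3j)²=7/715 [(2 5 5; -1 -1 2)], sign=+1
⇒ 4πI² = 70/507
I = (+1)√(70/507/(4π)) = 0.10481902

0.104819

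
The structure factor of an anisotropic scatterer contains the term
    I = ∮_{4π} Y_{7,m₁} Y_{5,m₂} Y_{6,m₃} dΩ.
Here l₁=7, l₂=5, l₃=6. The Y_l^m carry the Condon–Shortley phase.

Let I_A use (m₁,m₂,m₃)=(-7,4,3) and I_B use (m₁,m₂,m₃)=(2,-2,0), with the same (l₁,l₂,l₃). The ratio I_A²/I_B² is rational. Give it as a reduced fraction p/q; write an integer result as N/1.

286/45

Same 7,5,6: normalisation and zero-m 3j drop out of the ratio.
A: Δ: 6! 8! 4! / 19! → 1/174594420; sum: t=6:+1/174182400 = 1/174182400; 3j²(7 5 6; -7 4 3) = Δ·Π!·Σ² = 21/1615  (sign -1)
B: Δ: 6! 8! 4! / 19! → 1/174594420; sum: t=0:+1/3110400 t=1:−1/276480 t=2:+1/207360 t=3:−1/1244160 = 1/1382400; 3j²(7 5 6; 2 -2 0) = Δ·Π!·Σ² = 189/92378  (sign +1)
I_A²/I_B² = (21/1615)/(189/92378) = 286/45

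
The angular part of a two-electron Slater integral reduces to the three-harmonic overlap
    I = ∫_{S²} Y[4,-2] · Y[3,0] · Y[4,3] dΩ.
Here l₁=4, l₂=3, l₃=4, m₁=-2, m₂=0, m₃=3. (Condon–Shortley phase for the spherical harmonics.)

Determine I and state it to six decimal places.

-2 + 0 + 3 = 1 ≠ 0: azimuthal integral kills it; I = 0

0.000000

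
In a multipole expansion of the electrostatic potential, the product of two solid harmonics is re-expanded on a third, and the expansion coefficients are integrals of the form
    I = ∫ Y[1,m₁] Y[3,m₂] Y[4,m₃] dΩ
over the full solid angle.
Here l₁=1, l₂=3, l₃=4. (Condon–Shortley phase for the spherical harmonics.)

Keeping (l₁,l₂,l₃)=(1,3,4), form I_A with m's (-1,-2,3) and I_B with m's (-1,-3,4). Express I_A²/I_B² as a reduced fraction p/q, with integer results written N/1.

Same 1,3,4: normalisation and zero-m 3j drop out of the ratio.
A: Δ: 0! 2! 6! / 9! → 1/252; sum: t=0:+1/240 = 1/240; 3j²(1 3 4; -1 -2 3) = Δ·Π!·Σ² = 1/12  (sign -1)
B: Δ: 0! 2! 6! / 9! → 1/252; sum: t=0:+1/1440 = 1/1440; 3j²(1 3 4; -1 -3 4) = Δ·Π!·Σ² = 1/9  (sign +1)
I_A²/I_B² = (1/12)/(1/9) = 3/4

3/4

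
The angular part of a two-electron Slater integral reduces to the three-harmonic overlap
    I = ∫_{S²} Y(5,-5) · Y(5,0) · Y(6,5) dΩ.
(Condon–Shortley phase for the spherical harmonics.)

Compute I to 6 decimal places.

Checks pass: Σm=0; 16 even; l₃=6∈[0,10].
(2·5+1)(2·5+1)(2·6+1) = 1573
Δ: 4! 6! 6! / 17! → 1/28588560
sum: t=0:+1/345600 t=1:−1/13824 t=2:+1/5184 t=3:−1/13824 t=4:+1/345600 = 7/129600
3j²(5 5 6; 0 0 0) = Δ·Π!·Σ² = 80/7293  (sign +1)
sum: t=4:+1/2073600 = 1/2073600
3j²(5 5 6; -5 0 5) = Δ·Π!·Σ² = 15/884  (sign -1)
combine: 4πI² = 1573·80/7293·15/884 = 1100/3757
take √, sign -1: I = -0.15264086

-0.152641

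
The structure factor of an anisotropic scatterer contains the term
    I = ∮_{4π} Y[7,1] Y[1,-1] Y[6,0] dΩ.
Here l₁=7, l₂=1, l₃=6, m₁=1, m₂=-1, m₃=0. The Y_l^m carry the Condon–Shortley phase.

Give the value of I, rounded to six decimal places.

Rules hold: Σm=0, L=14 even, 6≤6≤8.
N = 15·3·13 = 585
Δ = 2!·12!·0!/15! = 1/1365
Racah Σ t=1..1: t=1:−1/518400 = -1/518400
⇒ 3j(7 1 6; 0 0 0)² = 7/195, sgn -1
Racah Σ t=0..0: t=0:+1/1036800 = 1/1036800
⇒ 3j(7 1 6; 1 -1 0)² = 4/195, sgn +1
4πI² = N·(3j₀)²·(3jₘ)² = 28/65
I = -1·√(0.430769/4π) = -0.18514731

-0.185147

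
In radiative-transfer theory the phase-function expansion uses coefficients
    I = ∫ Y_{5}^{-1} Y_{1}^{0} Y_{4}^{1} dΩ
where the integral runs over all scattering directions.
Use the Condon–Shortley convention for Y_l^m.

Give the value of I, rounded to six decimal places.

-0.240571

Checks pass: Σm=0; 10 even; l₃=4∈[4,6].
(2·5+1)(2·1+1)(2·4+1) = 297
Δ: 2! 8! 0! / 11! → 1/495
sum: t=1:−1/576 = -1/576
3j²(5 1 4; 0 0 0) = Δ·Π!·Σ² = 5/99  (sign -1)
sum: t=1:−1/720 = -1/720
3j²(5 1 4; -1 0 1) = Δ·Π!·Σ² = 8/165  (sign +1)
combine: 4πI² = 297·5/99·8/165 = 8/11
take √, sign -1: I = -0.24057125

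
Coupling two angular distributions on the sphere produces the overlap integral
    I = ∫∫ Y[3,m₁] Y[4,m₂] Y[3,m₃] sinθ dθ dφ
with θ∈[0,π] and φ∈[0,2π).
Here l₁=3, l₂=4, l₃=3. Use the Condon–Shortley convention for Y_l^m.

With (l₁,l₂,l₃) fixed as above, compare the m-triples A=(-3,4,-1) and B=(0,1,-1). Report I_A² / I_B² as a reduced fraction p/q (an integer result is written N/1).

l's match ⇒ only the (l;m) 3-j factors differ between A and B.
A: triangle coeff Δ(3,4,3) = 1/34650; Σ_t [4,4]: t=4:+1/1152 = 1/1152; (3j)²=1/33 [(3 4 3; -3 4 -1)], sign=+1
B: triangle coeff Δ(3,4,3) = 1/34650; Σ_t [1,3]: t=1:−1/288 t=2:+1/24 t=3:−1/48 = 5/288; (3j)²=5/462 [(3 4 3; 0 1 -1)], sign=+1
I_A²/I_B² = (1/33)/(5/462) = 14/5

14/5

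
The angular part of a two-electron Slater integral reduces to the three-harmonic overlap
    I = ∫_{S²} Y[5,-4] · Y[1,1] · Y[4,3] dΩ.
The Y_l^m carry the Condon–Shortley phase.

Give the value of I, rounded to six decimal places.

0.294638

Checks pass: Σm=0; 10 even; l₃=4∈[4,6].
(2·5+1)(2·1+1)(2·4+1) = 297
Δ: 2! 8! 0! / 11! → 1/495
sum: t=1:−1/576 = -1/576
3j²(5 1 4; 0 0 0) = Δ·Π!·Σ² = 5/99  (sign -1)
sum: t=2:+1/10080 = 1/10080
3j²(5 1 4; -4 1 3) = Δ·Π!·Σ² = 4/55  (sign -1)
combine: 4πI² = 297·5/99·4/55 = 12/11
take √, sign +1: I = 0.29463840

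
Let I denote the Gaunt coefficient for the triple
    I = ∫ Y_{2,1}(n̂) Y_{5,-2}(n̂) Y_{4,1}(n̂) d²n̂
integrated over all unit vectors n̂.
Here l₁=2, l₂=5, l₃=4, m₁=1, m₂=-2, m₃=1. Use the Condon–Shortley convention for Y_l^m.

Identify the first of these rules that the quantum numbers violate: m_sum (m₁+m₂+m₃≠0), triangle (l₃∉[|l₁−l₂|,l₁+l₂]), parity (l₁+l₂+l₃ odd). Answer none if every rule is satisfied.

Σmᵢ = 0  ✓
l₃∈[|l₁−l₂|,l₁+l₂]=[3,7], have l₃=4  ✓
Σlᵢ = 11 ⇒ odd  ✗

parity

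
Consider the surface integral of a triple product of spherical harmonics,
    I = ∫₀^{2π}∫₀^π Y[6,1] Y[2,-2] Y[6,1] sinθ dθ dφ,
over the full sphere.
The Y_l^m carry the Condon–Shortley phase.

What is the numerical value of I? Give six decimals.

0.196649

m-sum 0 ✓  L=14 even ✓  4≤6≤8 ✓
Π(2lᵢ+1) = 13×5×13 = 845
triangle coeff Δ(6,2,6) = 1/90090
Σ_t [0,2]: t=0:+1/69120 t=1:−1/14400 t=2:+1/69120 = -7/172800
(3j)²=14/715 [(6 2 6; 0 0 0)], sign=-1
Σ_t [0,0]: t=0:+1/57600 = 1/57600
(3j)²=21/715 [(6 2 6; 1 -2 1)], sign=-1
⇒ 4πI² = 294/605
I = (+1)√(294/605/(4π)) = 0.19664868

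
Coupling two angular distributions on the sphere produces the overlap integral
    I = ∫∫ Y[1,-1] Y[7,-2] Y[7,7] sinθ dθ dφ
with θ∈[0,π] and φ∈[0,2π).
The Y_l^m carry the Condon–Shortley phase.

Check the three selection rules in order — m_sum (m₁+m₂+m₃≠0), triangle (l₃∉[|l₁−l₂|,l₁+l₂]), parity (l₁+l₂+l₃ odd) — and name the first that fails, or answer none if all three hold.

azimuthal sum: -1 − 2 + 7 = 4  ✗
6 ≤ 7 ≤ 8 (triangle on l)
L = 1 + 7 + 7 = 15 (odd)

m_sum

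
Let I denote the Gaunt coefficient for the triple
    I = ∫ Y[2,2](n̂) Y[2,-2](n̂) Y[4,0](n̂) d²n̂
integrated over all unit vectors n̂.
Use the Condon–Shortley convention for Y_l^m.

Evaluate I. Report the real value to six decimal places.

0.040299

Checks pass: Σm=0; 8 even; l₃=4∈[0,4].
(2·2+1)(2·2+1)(2·4+1) = 225
Δ: 0! 4! 4! / 9! → 1/630
sum: t=0:+1/16 = 1/16
3j²(2 2 4; 0 0 0) = Δ·Π!·Σ² = 2/35  (sign +1)
sum: t=0:+1/576 = 1/576
3j²(2 2 4; 2 -2 0) = Δ·Π!·Σ² = 1/630  (sign +1)
combine: 4πI² = 225·2/35·1/630 = 1/49
take √, sign +1: I = 0.04029926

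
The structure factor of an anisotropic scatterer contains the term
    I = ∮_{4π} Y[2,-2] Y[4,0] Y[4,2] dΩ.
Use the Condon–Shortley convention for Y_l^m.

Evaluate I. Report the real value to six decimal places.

m-sum 0 ✓  L=10 even ✓  2≤4≤6 ✓
Π(2lᵢ+1) = 5×9×9 = 405
triangle coeff Δ(2,4,4) = 1/13860
Σ_t [0,2]: t=0:+1/192 t=1:−1/36 t=2:+1/192 = -5/288
(3j)²=20/693 [(2 4 4; 0 0 0)], sign=-1
Σ_t [2,2]: t=2:+1/192 = 1/192
(3j)²=3/77 [(2 4 4; -2 0 2)], sign=+1
⇒ 4πI² = 2700/5929
I = (-1)√(2700/5929/(4π)) = -0.19036462

-0.190365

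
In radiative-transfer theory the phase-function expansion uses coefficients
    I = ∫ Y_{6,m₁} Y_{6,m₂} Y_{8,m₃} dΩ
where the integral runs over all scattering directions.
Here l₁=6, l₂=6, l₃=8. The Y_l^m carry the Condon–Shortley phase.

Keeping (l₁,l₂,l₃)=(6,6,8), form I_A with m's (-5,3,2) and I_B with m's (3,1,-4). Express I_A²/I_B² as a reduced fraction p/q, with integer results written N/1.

108/5

l's match ⇒ only the (l;m) 3-j factors differ between A and B.
A: triangle coeff Δ(6,6,8) = 1/1309458150; Σ_t [3,4]: t=3:−1/348364800 t=4:+1/87091200 = 1/116121600; (3j)²=54/4199 [(6 6 8; -5 3 2)], sign=+1
B: triangle coeff Δ(6,6,8) = 1/1309458150; Σ_t [0,3]: t=0:+1/87091200 t=1:−1/12441600 t=2:+1/14515200 t=3:−1/139345920 = -1/139345920; (3j)²=5/8398 [(6 6 8; 3 1 -4)], sign=-1
I_A²/I_B² = (54/4199)/(5/8398) = 108/5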